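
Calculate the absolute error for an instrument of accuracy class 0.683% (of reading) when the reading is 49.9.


Absolute error = (accuracy% / 100) * reading.
Error = (0.683 / 100) * 49.9
Error = 0.00683 * 49.9
Error = 0.3408

0.3408


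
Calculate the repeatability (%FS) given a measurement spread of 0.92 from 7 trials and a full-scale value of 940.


Repeatability = (spread / full scale) * 100%.
R = (0.92 / 940) * 100
R = 0.098 %FS

0.098 %FS


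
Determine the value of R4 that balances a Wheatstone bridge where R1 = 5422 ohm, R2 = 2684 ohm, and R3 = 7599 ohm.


At balance: R1*R4 = R2*R3, so R4 = R2*R3/R1.
R4 = 2684 * 7599 / 5422
R4 = 20395716 / 5422
R4 = 3761.66 ohm

3761.66 ohm


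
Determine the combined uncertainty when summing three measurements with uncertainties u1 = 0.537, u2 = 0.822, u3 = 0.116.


For a sum of independent quantities, uc = sqrt(u1^2 + u2^2 + u3^2).
uc = sqrt(0.537^2 + 0.822^2 + 0.116^2)
uc = sqrt(0.288369 + 0.675684 + 0.013456)
uc = 0.9887

0.9887


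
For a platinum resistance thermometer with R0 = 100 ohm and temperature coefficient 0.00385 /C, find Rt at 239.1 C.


The RTD equation: Rt = R0 * (1 + alpha * T).
Rt = 100 * (1 + 0.00385 * 239.1)
Rt = 100 * (1 + 0.920535)
Rt = 100 * 1.920535
Rt = 192.054 ohm

192.054 ohm


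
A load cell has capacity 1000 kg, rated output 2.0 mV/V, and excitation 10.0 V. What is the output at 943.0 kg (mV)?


Vout = rated_output * Vex * (load / capacity).
Vout = 2.0 * 10.0 * (943.0 / 1000)
Vout = 2.0 * 10.0 * 0.943
Vout = 18.86 mV

18.86 mV


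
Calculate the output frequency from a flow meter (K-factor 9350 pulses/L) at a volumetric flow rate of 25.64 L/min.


Frequency = K * Q / 60 (converting L/min to L/s).
f = 9350 * 25.64 / 60
f = 239734.0 / 60
f = 3995.57 Hz

3995.57 Hz


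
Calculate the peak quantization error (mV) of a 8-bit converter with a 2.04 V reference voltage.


The maximum quantization error is +/- LSB/2.
LSB = Vref / 2^n = 2.04 / 256 = 0.00796875 V
Max error = LSB / 2 = 0.00796875 / 2 = 0.00398438 V
Max error = 3.9844 mV

3.9844 mV


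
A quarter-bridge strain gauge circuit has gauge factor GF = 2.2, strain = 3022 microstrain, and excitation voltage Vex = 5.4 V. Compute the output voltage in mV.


Quarter bridge output: Vout = (GF * epsilon * Vex) / 4.
Vout = (2.2 * 3022e-6 * 5.4) / 4
Vout = 0.03590136 / 4 V
Vout = 0.00897534 V = 8.9753 mV

8.9753 mV


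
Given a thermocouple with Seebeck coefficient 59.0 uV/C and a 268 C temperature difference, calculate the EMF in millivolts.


The thermocouple output V = sensitivity * dT.
V = 59.0 uV/C * 268 C
V = 15812.0 uV
V = 15.812 mV

15.812 mV


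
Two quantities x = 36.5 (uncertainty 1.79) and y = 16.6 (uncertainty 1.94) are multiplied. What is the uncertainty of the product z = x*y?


For a product z = x*y, the relative uncertainty is:
uz/z = sqrt((ux/x)^2 + (uy/y)^2)
Relative uncertainties: ux/x = 1.79/36.5 = 0.049041
uy/y = 1.94/16.6 = 0.116867
z = 36.5 * 16.6 = 605.9
uz = 605.9 * sqrt(0.049041^2 + 0.116867^2) = 76.792

76.792


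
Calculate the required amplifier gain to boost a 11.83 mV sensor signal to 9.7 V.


Gain = Vout / Vin (converting to same units).
G = 9.7 V / 11.83 mV
G = 9700.0 mV / 11.83 mV
G = 819.95

819.95


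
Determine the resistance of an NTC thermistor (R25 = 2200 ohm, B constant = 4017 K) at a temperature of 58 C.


NTC thermistor equation: Rt = R25 * exp(B * (1/T - 1/T25)).
T in Kelvin: 331.15 K, T25 = 298.15 K
1/T - 1/T25 = 1/331.15 - 1/298.15 = -0.00033424
B * (1/T - 1/T25) = 4017 * -0.00033424 = -1.3426
Rt = 2200 * exp(-1.3426) = 574.5 ohm

574.5 ohm


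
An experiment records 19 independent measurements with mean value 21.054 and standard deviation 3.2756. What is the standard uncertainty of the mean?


The standard uncertainty for Type A evaluation is u = s / sqrt(n).
u = 3.2756 / sqrt(19)
u = 3.2756 / 4.3589
u = 0.7515

0.7515


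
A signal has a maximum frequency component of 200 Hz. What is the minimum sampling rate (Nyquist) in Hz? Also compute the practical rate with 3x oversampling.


By Nyquist theorem, fs_min = 2 * fmax.
fs_min = 2 * 200 = 400 Hz
Practical rate = 3 * fs_min = 3 * 400 = 1200 Hz

fs_min = 400 Hz, fs_practical = 1200 Hz


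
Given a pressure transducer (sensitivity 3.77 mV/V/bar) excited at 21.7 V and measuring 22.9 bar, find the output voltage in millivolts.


Output = sensitivity * Vex * P.
Vout = 3.77 * 21.7 * 22.9
Vout = 81.809 * 22.9
Vout = 1873.43 mV

1873.43 mV


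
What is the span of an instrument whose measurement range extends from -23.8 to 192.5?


Span = upper range - lower range.
Span = 192.5 - (-23.8)
Span = 216.3

216.3


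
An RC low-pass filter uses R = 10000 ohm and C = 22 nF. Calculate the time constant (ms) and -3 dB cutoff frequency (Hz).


Time constant: tau = R * C.
tau = 10000 * 2.20e-08 = 0.00022 s
tau = 0.22 ms
Cutoff frequency: fc = 1 / (2*pi*R*C).
fc = 1 / (2*pi*0.00022) = 723.43 Hz

tau = 0.22 ms, fc = 723.43 Hz


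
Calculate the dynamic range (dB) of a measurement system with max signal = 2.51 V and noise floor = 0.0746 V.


Dynamic range = 20 * log10(Vmax / Vnoise).
DR = 20 * log10(2.51 / 0.0746)
DR = 20 * log10(33.65)
DR = 30.54 dB

30.54 dB


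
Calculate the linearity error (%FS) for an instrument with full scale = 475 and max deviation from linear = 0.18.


Linearity error = (max deviation / full scale) * 100%.
Linearity = (0.18 / 475) * 100
Linearity = 0.038 %FS

0.038 %FS


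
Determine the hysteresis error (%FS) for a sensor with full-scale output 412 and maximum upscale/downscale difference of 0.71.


Hysteresis = (max difference / full scale) * 100%.
H = (0.71 / 412) * 100
H = 0.172 %FS

0.172 %FS


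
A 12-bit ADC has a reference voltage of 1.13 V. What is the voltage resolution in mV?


The resolution (LSB) of an ADC is Vref / 2^n.
LSB = 1.13 / 2^12
LSB = 1.13 / 4096
LSB = 0.00027588 V = 0.27587891 mV

0.27587891 mV


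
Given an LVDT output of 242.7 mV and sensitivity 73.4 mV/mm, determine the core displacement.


Displacement = Vout / sensitivity.
d = 242.7 / 73.4
d = 3.307 mm

3.307 mm


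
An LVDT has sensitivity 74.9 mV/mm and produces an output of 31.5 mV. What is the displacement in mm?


Displacement = Vout / sensitivity.
d = 31.5 / 74.9
d = 0.421 mm

0.421 mm


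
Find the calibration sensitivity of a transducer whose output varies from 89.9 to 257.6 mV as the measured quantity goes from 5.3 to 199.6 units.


Sensitivity = (y2 - y1) / (x2 - x1).
S = (257.6 - 89.9) / (199.6 - 5.3)
S = 167.7 / 194.3
S = 0.8631 mV/unit

0.8631 mV/unit


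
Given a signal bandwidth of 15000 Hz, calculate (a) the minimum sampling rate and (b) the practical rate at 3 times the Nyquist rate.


By Nyquist theorem, fs_min = 2 * fmax.
fs_min = 2 * 15000 = 30000 Hz
Practical rate = 3 * fs_min = 3 * 30000 = 90000 Hz

fs_min = 30000 Hz, fs_practical = 90000 Hz


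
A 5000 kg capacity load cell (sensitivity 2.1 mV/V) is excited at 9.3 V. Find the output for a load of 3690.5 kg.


Vout = rated_output * Vex * (load / capacity).
Vout = 2.1 * 9.3 * (3690.5 / 5000)
Vout = 2.1 * 9.3 * 0.7381
Vout = 14.415 mV

14.415 mV


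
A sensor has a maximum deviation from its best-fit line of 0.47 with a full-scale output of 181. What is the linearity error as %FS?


Linearity error = (max deviation / full scale) * 100%.
Linearity = (0.47 / 181) * 100
Linearity = 0.26 %FS

0.26 %FS


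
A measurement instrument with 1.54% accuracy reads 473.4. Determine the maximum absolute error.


Absolute error = (accuracy% / 100) * reading.
Error = (1.54 / 100) * 473.4
Error = 0.0154 * 473.4
Error = 7.2904

7.2904


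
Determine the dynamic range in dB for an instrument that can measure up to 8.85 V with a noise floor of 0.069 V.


Dynamic range = 20 * log10(Vmax / Vnoise).
DR = 20 * log10(8.85 / 0.069)
DR = 20 * log10(128.26)
DR = 42.16 dB

42.16 dB


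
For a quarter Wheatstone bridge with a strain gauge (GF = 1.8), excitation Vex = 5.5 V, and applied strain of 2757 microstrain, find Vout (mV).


Quarter bridge output: Vout = (GF * epsilon * Vex) / 4.
Vout = (1.8 * 2757e-6 * 5.5) / 4
Vout = 0.0272943 / 4 V
Vout = 0.00682358 V = 6.8236 mV

6.8236 mV


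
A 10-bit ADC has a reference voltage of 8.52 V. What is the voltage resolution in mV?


The resolution (LSB) of an ADC is Vref / 2^n.
LSB = 8.52 / 2^10
LSB = 8.52 / 1024
LSB = 0.00832031 V = 8.3203125 mV

8.3203125 mV


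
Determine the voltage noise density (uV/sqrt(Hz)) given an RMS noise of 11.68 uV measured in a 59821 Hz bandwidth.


Noise spectral density = Vrms / sqrt(BW).
NSD = 11.68 / sqrt(59821)
NSD = 11.68 / 244.5833
NSD = 0.0478 uV/sqrt(Hz)

0.0478 uV/sqrt(Hz)


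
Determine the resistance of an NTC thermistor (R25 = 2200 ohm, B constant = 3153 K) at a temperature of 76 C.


NTC thermistor equation: Rt = R25 * exp(B * (1/T - 1/T25)).
T in Kelvin: 349.15 K, T25 = 298.15 K
1/T - 1/T25 = 1/349.15 - 1/298.15 = -0.00048992
B * (1/T - 1/T25) = 3153 * -0.00048992 = -1.5447
Rt = 2200 * exp(-1.5447) = 469.4 ohm

469.4 ohm


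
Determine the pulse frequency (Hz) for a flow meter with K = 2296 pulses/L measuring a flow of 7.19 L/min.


Frequency = K * Q / 60 (converting L/min to L/s).
f = 2296 * 7.19 / 60
f = 16508.24 / 60
f = 275.14 Hz

275.14 Hz


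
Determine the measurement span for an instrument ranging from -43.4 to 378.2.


Span = upper range - lower range.
Span = 378.2 - (-43.4)
Span = 421.6

421.6


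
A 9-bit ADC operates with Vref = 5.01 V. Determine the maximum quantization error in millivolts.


The maximum quantization error is +/- LSB/2.
LSB = Vref / 2^n = 5.01 / 512 = 0.00978516 V
Max error = LSB / 2 = 0.00978516 / 2 = 0.00489258 V
Max error = 4.8926 mV

4.8926 mV


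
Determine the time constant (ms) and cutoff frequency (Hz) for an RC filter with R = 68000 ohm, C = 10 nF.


Time constant: tau = R * C.
tau = 68000 * 1.00e-08 = 0.00068 s
tau = 0.68 ms
Cutoff frequency: fc = 1 / (2*pi*R*C).
fc = 1 / (2*pi*0.00068) = 234.05 Hz

tau = 0.68 ms, fc = 234.05 Hz


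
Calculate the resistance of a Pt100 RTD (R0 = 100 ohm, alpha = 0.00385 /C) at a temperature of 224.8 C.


The RTD equation: Rt = R0 * (1 + alpha * T).
Rt = 100 * (1 + 0.00385 * 224.8)
Rt = 100 * (1 + 0.86548)
Rt = 100 * 1.86548
Rt = 186.548 ohm

186.548 ohm


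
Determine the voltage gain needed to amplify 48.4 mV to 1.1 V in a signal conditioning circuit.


Gain = Vout / Vin (converting to same units).
G = 1.1 V / 48.4 mV
G = 1100.0 mV / 48.4 mV
G = 22.73

22.73


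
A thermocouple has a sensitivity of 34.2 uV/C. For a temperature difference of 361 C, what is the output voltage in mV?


The thermocouple output V = sensitivity * dT.
V = 34.2 uV/C * 361 C
V = 12346.2 uV
V = 12.346 mV

12.346 mV


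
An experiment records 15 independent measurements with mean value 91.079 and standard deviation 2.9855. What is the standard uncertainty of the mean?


The standard uncertainty for Type A evaluation is u = s / sqrt(n).
u = 2.9855 / sqrt(15)
u = 2.9855 / 3.873
u = 0.7709

0.7709


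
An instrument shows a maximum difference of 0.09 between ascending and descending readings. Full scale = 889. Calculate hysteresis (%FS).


Hysteresis = (max difference / full scale) * 100%.
H = (0.09 / 889) * 100
H = 0.01 %FS

0.01 %FS


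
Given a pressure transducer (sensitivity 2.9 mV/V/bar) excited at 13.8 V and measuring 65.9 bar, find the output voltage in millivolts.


Output = sensitivity * Vex * P.
Vout = 2.9 * 13.8 * 65.9
Vout = 40.02 * 65.9
Vout = 2637.32 mV

2637.32 mV


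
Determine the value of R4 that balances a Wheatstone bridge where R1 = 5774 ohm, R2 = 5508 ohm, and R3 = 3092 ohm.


At balance: R1*R4 = R2*R3, so R4 = R2*R3/R1.
R4 = 5508 * 3092 / 5774
R4 = 17030736 / 5774
R4 = 2949.56 ohm

2949.56 ohm


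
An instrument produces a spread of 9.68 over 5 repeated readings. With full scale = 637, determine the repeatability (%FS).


Repeatability = (spread / full scale) * 100%.
R = (9.68 / 637) * 100
R = 1.52 %FS

1.52 %FS


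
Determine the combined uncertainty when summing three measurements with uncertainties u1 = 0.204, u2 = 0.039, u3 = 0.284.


For a sum of independent quantities, uc = sqrt(u1^2 + u2^2 + u3^2).
uc = sqrt(0.204^2 + 0.039^2 + 0.284^2)
uc = sqrt(0.041616 + 0.001521 + 0.080656)
uc = 0.3518

0.3518


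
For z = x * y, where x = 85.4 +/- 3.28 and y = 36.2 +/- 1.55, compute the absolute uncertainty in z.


For a product z = x*y, the relative uncertainty is:
uz/z = sqrt((ux/x)^2 + (uy/y)^2)
Relative uncertainties: ux/x = 3.28/85.4 = 0.038407
uy/y = 1.55/36.2 = 0.042818
z = 85.4 * 36.2 = 3091.5
uz = 3091.5 * sqrt(0.038407^2 + 0.042818^2) = 177.82

177.82


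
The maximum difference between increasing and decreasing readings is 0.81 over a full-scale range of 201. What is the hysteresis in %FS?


Hysteresis = (max difference / full scale) * 100%.
H = (0.81 / 201) * 100
H = 0.403 %FS

0.403 %FS


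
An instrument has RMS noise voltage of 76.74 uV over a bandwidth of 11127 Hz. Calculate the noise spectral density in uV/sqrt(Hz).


Noise spectral density = Vrms / sqrt(BW).
NSD = 76.74 / sqrt(11127)
NSD = 76.74 / 105.4846
NSD = 0.7275 uV/sqrt(Hz)

0.7275 uV/sqrt(Hz)


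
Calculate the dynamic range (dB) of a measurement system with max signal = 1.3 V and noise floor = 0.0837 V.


Dynamic range = 20 * log10(Vmax / Vnoise).
DR = 20 * log10(1.3 / 0.0837)
DR = 20 * log10(15.53)
DR = 23.82 dB

23.82 dB


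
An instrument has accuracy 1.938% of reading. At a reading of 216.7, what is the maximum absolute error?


Absolute error = (accuracy% / 100) * reading.
Error = (1.938 / 100) * 216.7
Error = 0.01938 * 216.7
Error = 4.1996

4.1996


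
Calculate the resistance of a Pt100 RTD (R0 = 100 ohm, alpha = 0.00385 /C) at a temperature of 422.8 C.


The RTD equation: Rt = R0 * (1 + alpha * T).
Rt = 100 * (1 + 0.00385 * 422.8)
Rt = 100 * (1 + 1.62778)
Rt = 100 * 2.62778
Rt = 262.778 ohm

262.778 ohm


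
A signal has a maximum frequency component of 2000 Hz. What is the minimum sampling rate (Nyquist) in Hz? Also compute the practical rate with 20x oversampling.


By Nyquist theorem, fs_min = 2 * fmax.
fs_min = 2 * 2000 = 4000 Hz
Practical rate = 20 * fs_min = 20 * 4000 = 80000 Hz

fs_min = 4000 Hz, fs_practical = 80000 Hz


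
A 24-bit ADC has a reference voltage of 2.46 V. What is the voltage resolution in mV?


The resolution (LSB) of an ADC is Vref / 2^n.
LSB = 2.46 / 2^24
LSB = 2.46 / 16777216
LSB = 1.5e-07 V = 0.00014663 mV

0.00014663 mV


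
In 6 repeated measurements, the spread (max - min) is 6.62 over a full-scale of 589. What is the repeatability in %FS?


Repeatability = (spread / full scale) * 100%.
R = (6.62 / 589) * 100
R = 1.124 %FS

1.124 %FS


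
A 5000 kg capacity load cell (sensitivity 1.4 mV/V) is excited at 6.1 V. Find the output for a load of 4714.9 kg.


Vout = rated_output * Vex * (load / capacity).
Vout = 1.4 * 6.1 * (4714.9 / 5000)
Vout = 1.4 * 6.1 * 0.94298
Vout = 8.053 mV

8.053 mV


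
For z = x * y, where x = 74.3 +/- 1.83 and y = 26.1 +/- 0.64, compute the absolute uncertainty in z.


For a product z = x*y, the relative uncertainty is:
uz/z = sqrt((ux/x)^2 + (uy/y)^2)
Relative uncertainties: ux/x = 1.83/74.3 = 0.02463
uy/y = 0.64/26.1 = 0.024521
z = 74.3 * 26.1 = 1939.2
uz = 1939.2 * sqrt(0.02463^2 + 0.024521^2) = 67.398

67.398


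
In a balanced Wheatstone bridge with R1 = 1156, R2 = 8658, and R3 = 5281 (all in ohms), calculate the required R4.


At balance: R1*R4 = R2*R3, so R4 = R2*R3/R1.
R4 = 8658 * 5281 / 1156
R4 = 45722898 / 1156
R4 = 39552.68 ohm

39552.68 ohm


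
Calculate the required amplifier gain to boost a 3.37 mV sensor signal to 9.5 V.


Gain = Vout / Vin (converting to same units).
G = 9.5 V / 3.37 mV
G = 9500.0 mV / 3.37 mV
G = 2818.99

2818.99


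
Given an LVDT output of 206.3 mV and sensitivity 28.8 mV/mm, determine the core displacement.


Displacement = Vout / sensitivity.
d = 206.3 / 28.8
d = 7.163 mm

7.163 mm


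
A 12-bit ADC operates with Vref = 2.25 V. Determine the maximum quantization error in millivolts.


The maximum quantization error is +/- LSB/2.
LSB = Vref / 2^n = 2.25 / 4096 = 0.00054932 V
Max error = LSB / 2 = 0.00054932 / 2 = 0.00027466 V
Max error = 0.2747 mV

0.2747 mV


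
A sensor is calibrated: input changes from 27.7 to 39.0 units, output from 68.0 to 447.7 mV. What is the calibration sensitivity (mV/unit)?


Sensitivity = (y2 - y1) / (x2 - x1).
S = (447.7 - 68.0) / (39.0 - 27.7)
S = 379.7 / 11.3
S = 33.6018 mV/unit

33.6018 mV/unit


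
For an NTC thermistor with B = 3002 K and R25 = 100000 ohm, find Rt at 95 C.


NTC thermistor equation: Rt = R25 * exp(B * (1/T - 1/T25)).
T in Kelvin: 368.15 K, T25 = 298.15 K
1/T - 1/T25 = 1/368.15 - 1/298.15 = -0.00063773
B * (1/T - 1/T25) = 3002 * -0.00063773 = -1.9145
Rt = 100000 * exp(-1.9145) = 14742.0 ohm

14742.0 ohm


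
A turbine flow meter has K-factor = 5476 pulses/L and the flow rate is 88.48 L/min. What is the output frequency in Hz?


Frequency = K * Q / 60 (converting L/min to L/s).
f = 5476 * 88.48 / 60
f = 484516.48 / 60
f = 8075.27 Hz

8075.27 Hz


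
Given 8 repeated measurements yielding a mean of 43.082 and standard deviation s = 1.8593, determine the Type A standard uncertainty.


The standard uncertainty for Type A evaluation is u = s / sqrt(n).
u = 1.8593 / sqrt(8)
u = 1.8593 / 2.8284
u = 0.6574

0.6574


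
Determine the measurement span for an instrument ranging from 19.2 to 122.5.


Span = upper range - lower range.
Span = 122.5 - (19.2)
Span = 103.3

103.3


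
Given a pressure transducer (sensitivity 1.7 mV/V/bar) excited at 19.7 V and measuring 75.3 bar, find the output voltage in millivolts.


Output = sensitivity * Vex * P.
Vout = 1.7 * 19.7 * 75.3
Vout = 33.49 * 75.3
Vout = 2521.8 mV

2521.8 mV


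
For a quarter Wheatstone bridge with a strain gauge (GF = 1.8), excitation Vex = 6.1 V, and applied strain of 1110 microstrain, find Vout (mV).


Quarter bridge output: Vout = (GF * epsilon * Vex) / 4.
Vout = (1.8 * 1110e-6 * 6.1) / 4
Vout = 0.0121878 / 4 V
Vout = 0.00304695 V = 3.0469 mV

3.0469 mV


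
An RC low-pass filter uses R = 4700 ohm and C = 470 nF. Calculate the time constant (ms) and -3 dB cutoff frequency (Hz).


Time constant: tau = R * C.
tau = 4700 * 4.70e-07 = 0.002209 s
tau = 2.209 ms
Cutoff frequency: fc = 1 / (2*pi*R*C).
fc = 1 / (2*pi*0.002209) = 72.05 Hz

tau = 2.209 ms, fc = 72.05 Hz


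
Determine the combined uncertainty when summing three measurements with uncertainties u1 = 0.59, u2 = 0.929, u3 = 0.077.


For a sum of independent quantities, uc = sqrt(u1^2 + u2^2 + u3^2).
uc = sqrt(0.59^2 + 0.929^2 + 0.077^2)
uc = sqrt(0.3481 + 0.863041 + 0.005929)
uc = 1.1032

1.1032


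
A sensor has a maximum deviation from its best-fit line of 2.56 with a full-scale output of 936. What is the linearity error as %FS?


Linearity error = (max deviation / full scale) * 100%.
Linearity = (2.56 / 936) * 100
Linearity = 0.274 %FS

0.274 %FS


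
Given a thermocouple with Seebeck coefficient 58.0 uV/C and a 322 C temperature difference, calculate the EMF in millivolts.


The thermocouple output V = sensitivity * dT.
V = 58.0 uV/C * 322 C
V = 18676.0 uV
V = 18.676 mV

18.676 mV


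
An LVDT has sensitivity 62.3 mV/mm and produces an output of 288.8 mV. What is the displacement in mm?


Displacement = Vout / sensitivity.
d = 288.8 / 62.3
d = 4.636 mm

4.636 mm


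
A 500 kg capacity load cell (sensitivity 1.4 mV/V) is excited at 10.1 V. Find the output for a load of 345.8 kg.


Vout = rated_output * Vex * (load / capacity).
Vout = 1.4 * 10.1 * (345.8 / 500)
Vout = 1.4 * 10.1 * 0.6916
Vout = 9.779 mV

9.779 mV


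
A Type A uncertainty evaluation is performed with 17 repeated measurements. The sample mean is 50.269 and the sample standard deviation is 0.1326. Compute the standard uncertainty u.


The standard uncertainty for Type A evaluation is u = s / sqrt(n).
u = 0.1326 / sqrt(17)
u = 0.1326 / 4.1231
u = 0.0322

0.0322


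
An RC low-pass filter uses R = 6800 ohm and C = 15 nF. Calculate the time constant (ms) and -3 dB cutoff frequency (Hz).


Time constant: tau = R * C.
tau = 6800 * 1.50e-08 = 0.000102 s
tau = 0.102 ms
Cutoff frequency: fc = 1 / (2*pi*R*C).
fc = 1 / (2*pi*0.000102) = 1560.34 Hz

tau = 0.102 ms, fc = 1560.34 Hz


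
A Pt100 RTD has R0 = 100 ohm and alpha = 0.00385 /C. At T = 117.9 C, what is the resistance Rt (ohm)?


The RTD equation: Rt = R0 * (1 + alpha * T).
Rt = 100 * (1 + 0.00385 * 117.9)
Rt = 100 * (1 + 0.453915)
Rt = 100 * 1.453915
Rt = 145.392 ohm

145.392 ohm


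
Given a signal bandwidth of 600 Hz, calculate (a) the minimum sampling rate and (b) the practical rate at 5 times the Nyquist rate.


By Nyquist theorem, fs_min = 2 * fmax.
fs_min = 2 * 600 = 1200 Hz
Practical rate = 5 * fs_min = 5 * 1200 = 6000 Hz

fs_min = 1200 Hz, fs_practical = 6000 Hz


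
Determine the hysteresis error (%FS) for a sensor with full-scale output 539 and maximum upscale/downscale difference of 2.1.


Hysteresis = (max difference / full scale) * 100%.
H = (2.1 / 539) * 100
H = 0.39 %FS

0.39 %FS


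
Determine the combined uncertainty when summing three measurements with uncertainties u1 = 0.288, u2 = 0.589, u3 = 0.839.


For a sum of independent quantities, uc = sqrt(u1^2 + u2^2 + u3^2).
uc = sqrt(0.288^2 + 0.589^2 + 0.839^2)
uc = sqrt(0.082944 + 0.346921 + 0.703921)
uc = 1.0648

1.0648


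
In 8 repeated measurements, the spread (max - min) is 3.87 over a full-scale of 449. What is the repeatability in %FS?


Repeatability = (spread / full scale) * 100%.
R = (3.87 / 449) * 100
R = 0.862 %FS

0.862 %FS


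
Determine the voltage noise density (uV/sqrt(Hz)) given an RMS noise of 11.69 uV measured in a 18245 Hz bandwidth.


Noise spectral density = Vrms / sqrt(BW).
NSD = 11.69 / sqrt(18245)
NSD = 11.69 / 135.0741
NSD = 0.0865 uV/sqrt(Hz)

0.0865 uV/sqrt(Hz)


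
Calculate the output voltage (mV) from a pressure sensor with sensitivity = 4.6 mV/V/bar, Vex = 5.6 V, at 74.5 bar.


Output = sensitivity * Vex * P.
Vout = 4.6 * 5.6 * 74.5
Vout = 25.76 * 74.5
Vout = 1919.12 mV

1919.12 mV


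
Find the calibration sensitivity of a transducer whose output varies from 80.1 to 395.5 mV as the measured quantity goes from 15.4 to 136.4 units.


Sensitivity = (y2 - y1) / (x2 - x1).
S = (395.5 - 80.1) / (136.4 - 15.4)
S = 315.4 / 121.0
S = 2.6066 mV/unit

2.6066 mV/unit


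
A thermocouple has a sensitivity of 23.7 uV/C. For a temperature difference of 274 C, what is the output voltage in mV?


The thermocouple output V = sensitivity * dT.
V = 23.7 uV/C * 274 C
V = 6493.8 uV
V = 6.494 mV

6.494 mV


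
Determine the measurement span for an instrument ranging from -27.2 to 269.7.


Span = upper range - lower range.
Span = 269.7 - (-27.2)
Span = 296.9

296.9


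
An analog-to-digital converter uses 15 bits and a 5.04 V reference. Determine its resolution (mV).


The resolution (LSB) of an ADC is Vref / 2^n.
LSB = 5.04 / 2^15
LSB = 5.04 / 32768
LSB = 0.00015381 V = 0.15380859 mV

0.15380859 mV


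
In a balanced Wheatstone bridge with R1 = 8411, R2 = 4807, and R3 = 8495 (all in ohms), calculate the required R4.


At balance: R1*R4 = R2*R3, so R4 = R2*R3/R1.
R4 = 4807 * 8495 / 8411
R4 = 40835465 / 8411
R4 = 4855.01 ohm

4855.01 ohm


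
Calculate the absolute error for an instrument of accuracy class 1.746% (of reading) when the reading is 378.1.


Absolute error = (accuracy% / 100) * reading.
Error = (1.746 / 100) * 378.1
Error = 0.01746 * 378.1
Error = 6.6016

6.6016


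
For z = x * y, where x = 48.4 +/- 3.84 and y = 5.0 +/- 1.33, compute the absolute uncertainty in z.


For a product z = x*y, the relative uncertainty is:
uz/z = sqrt((ux/x)^2 + (uy/y)^2)
Relative uncertainties: ux/x = 3.84/48.4 = 0.079339
uy/y = 1.33/5.0 = 0.266
z = 48.4 * 5.0 = 242.0
uz = 242.0 * sqrt(0.079339^2 + 0.266^2) = 67.174

67.174


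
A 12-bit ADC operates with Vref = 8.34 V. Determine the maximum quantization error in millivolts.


The maximum quantization error is +/- LSB/2.
LSB = Vref / 2^n = 8.34 / 4096 = 0.00203613 V
Max error = LSB / 2 = 0.00203613 / 2 = 0.00101807 V
Max error = 1.0181 mV

1.0181 mV


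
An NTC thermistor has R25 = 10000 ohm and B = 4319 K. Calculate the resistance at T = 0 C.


NTC thermistor equation: Rt = R25 * exp(B * (1/T - 1/T25)).
T in Kelvin: 273.15 K, T25 = 298.15 K
1/T - 1/T25 = 1/273.15 - 1/298.15 = 0.00030698
B * (1/T - 1/T25) = 4319 * 0.00030698 = 1.3258
Rt = 10000 * exp(1.3258) = 37653.0 ohm

37653.0 ohm


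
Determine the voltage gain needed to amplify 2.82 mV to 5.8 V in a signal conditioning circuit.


Gain = Vout / Vin (converting to same units).
G = 5.8 V / 2.82 mV
G = 5800.0 mV / 2.82 mV
G = 2056.74

2056.74


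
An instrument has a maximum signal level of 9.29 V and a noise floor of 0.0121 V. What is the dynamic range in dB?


Dynamic range = 20 * log10(Vmax / Vnoise).
DR = 20 * log10(9.29 / 0.0121)
DR = 20 * log10(767.77)
DR = 57.7 dB

57.7 dB


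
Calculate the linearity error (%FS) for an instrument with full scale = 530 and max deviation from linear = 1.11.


Linearity error = (max deviation / full scale) * 100%.
Linearity = (1.11 / 530) * 100
Linearity = 0.209 %FS

0.209 %FS


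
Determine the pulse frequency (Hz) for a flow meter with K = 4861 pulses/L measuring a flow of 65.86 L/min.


Frequency = K * Q / 60 (converting L/min to L/s).
f = 4861 * 65.86 / 60
f = 320145.46 / 60
f = 5335.76 Hz

5335.76 Hz


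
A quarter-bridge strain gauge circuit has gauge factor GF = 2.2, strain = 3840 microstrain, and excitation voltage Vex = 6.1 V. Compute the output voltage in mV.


Quarter bridge output: Vout = (GF * epsilon * Vex) / 4.
Vout = (2.2 * 3840e-6 * 6.1) / 4
Vout = 0.0515328 / 4 V
Vout = 0.0128832 V = 12.8832 mV

12.8832 mV


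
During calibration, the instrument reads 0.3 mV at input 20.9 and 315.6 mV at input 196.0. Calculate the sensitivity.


Sensitivity = (y2 - y1) / (x2 - x1).
S = (315.6 - 0.3) / (196.0 - 20.9)
S = 315.3 / 175.1
S = 1.8007 mV/unit

1.8007 mV/unit


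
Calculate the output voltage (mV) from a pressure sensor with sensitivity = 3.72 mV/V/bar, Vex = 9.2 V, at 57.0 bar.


Output = sensitivity * Vex * P.
Vout = 3.72 * 9.2 * 57.0
Vout = 34.224 * 57.0
Vout = 1950.77 mV

1950.77 mV


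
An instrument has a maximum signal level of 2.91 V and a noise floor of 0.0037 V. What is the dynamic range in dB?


Dynamic range = 20 * log10(Vmax / Vnoise).
DR = 20 * log10(2.91 / 0.0037)
DR = 20 * log10(786.49)
DR = 57.91 dB

57.91 dB


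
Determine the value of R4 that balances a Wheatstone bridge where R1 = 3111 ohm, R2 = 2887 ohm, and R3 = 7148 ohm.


At balance: R1*R4 = R2*R3, so R4 = R2*R3/R1.
R4 = 2887 * 7148 / 3111
R4 = 20636276 / 3111
R4 = 6633.33 ohm

6633.33 ohm


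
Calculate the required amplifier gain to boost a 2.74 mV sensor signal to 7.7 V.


Gain = Vout / Vin (converting to same units).
G = 7.7 V / 2.74 mV
G = 7700.0 mV / 2.74 mV
G = 2810.22

2810.22


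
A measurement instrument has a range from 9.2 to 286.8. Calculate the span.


Span = upper range - lower range.
Span = 286.8 - (9.2)
Span = 277.6

277.6


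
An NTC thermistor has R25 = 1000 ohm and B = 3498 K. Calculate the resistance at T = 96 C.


NTC thermistor equation: Rt = R25 * exp(B * (1/T - 1/T25)).
T in Kelvin: 369.15 K, T25 = 298.15 K
1/T - 1/T25 = 1/369.15 - 1/298.15 = -0.00064509
B * (1/T - 1/T25) = 3498 * -0.00064509 = -2.2565
Rt = 1000 * exp(-2.2565) = 104.7 ohm

104.7 ohm


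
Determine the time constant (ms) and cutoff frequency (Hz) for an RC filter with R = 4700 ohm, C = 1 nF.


Time constant: tau = R * C.
tau = 4700 * 1.00e-09 = 4.7e-06 s
tau = 0.0047 ms
Cutoff frequency: fc = 1 / (2*pi*R*C).
fc = 1 / (2*pi*4.7e-06) = 33862.75 Hz

tau = 0.0047 ms, fc = 33862.75 Hz


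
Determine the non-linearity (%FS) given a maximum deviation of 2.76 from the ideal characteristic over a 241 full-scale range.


Linearity error = (max deviation / full scale) * 100%.
Linearity = (2.76 / 241) * 100
Linearity = 1.145 %FS

1.145 %FS


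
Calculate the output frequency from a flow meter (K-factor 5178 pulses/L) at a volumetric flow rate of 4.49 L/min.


Frequency = K * Q / 60 (converting L/min to L/s).
f = 5178 * 4.49 / 60
f = 23249.22 / 60
f = 387.49 Hz

387.49 Hz


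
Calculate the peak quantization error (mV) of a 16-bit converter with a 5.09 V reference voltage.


The maximum quantization error is +/- LSB/2.
LSB = Vref / 2^n = 5.09 / 65536 = 7.767e-05 V
Max error = LSB / 2 = 7.767e-05 / 2 = 3.883e-05 V
Max error = 0.0388 mV

0.0388 mV


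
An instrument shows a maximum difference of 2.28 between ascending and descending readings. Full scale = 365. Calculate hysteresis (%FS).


Hysteresis = (max difference / full scale) * 100%.
H = (2.28 / 365) * 100
H = 0.625 %FS

0.625 %FS


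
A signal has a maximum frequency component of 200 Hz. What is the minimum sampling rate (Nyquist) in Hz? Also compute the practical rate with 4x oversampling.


By Nyquist theorem, fs_min = 2 * fmax.
fs_min = 2 * 200 = 400 Hz
Practical rate = 4 * fs_min = 4 * 400 = 1600 Hz

fs_min = 400 Hz, fs_practical = 1600 Hz


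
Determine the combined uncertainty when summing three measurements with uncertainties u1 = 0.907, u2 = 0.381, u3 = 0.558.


For a sum of independent quantities, uc = sqrt(u1^2 + u2^2 + u3^2).
uc = sqrt(0.907^2 + 0.381^2 + 0.558^2)
uc = sqrt(0.822649 + 0.145161 + 0.311364)
uc = 1.131

1.131


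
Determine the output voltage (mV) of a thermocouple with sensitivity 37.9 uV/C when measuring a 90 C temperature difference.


The thermocouple output V = sensitivity * dT.
V = 37.9 uV/C * 90 C
V = 3411.0 uV
V = 3.411 mV

3.411 mV


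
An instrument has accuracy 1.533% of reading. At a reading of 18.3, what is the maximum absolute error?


Absolute error = (accuracy% / 100) * reading.
Error = (1.533 / 100) * 18.3
Error = 0.01533 * 18.3
Error = 0.2805

0.2805


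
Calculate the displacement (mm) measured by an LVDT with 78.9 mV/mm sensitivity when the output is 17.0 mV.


Displacement = Vout / sensitivity.
d = 17.0 / 78.9
d = 0.215 mm

0.215 mm


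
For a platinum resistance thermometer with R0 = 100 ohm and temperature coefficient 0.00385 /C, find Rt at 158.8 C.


The RTD equation: Rt = R0 * (1 + alpha * T).
Rt = 100 * (1 + 0.00385 * 158.8)
Rt = 100 * (1 + 0.61138)
Rt = 100 * 1.61138
Rt = 161.138 ohm

161.138 ohm


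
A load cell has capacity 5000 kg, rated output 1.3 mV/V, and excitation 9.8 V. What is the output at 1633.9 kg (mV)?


Vout = rated_output * Vex * (load / capacity).
Vout = 1.3 * 9.8 * (1633.9 / 5000)
Vout = 1.3 * 9.8 * 0.32678
Vout = 4.163 mV

4.163 mV


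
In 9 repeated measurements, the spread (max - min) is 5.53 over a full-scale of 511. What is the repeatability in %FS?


Repeatability = (spread / full scale) * 100%.
R = (5.53 / 511) * 100
R = 1.082 %FS

1.082 %FS


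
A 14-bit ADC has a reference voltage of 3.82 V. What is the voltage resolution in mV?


The resolution (LSB) of an ADC is Vref / 2^n.
LSB = 3.82 / 2^14
LSB = 3.82 / 16384
LSB = 0.00023315 V = 0.2331543 mV

0.2331543 mV


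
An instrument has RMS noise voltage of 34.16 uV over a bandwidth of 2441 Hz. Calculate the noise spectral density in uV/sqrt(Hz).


Noise spectral density = Vrms / sqrt(BW).
NSD = 34.16 / sqrt(2441)
NSD = 34.16 / 49.4065
NSD = 0.6914 uV/sqrt(Hz)

0.6914 uV/sqrt(Hz)


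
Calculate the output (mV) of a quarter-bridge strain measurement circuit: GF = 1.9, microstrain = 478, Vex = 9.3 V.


Quarter bridge output: Vout = (GF * epsilon * Vex) / 4.
Vout = (1.9 * 478e-6 * 9.3) / 4
Vout = 0.00844626 / 4 V
Vout = 0.00211156 V = 2.1116 mV

2.1116 mV


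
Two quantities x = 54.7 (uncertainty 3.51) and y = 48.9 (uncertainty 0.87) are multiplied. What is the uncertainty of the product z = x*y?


For a product z = x*y, the relative uncertainty is:
uz/z = sqrt((ux/x)^2 + (uy/y)^2)
Relative uncertainties: ux/x = 3.51/54.7 = 0.064168
uy/y = 0.87/48.9 = 0.017791
z = 54.7 * 48.9 = 2674.8
uz = 2674.8 * sqrt(0.064168^2 + 0.017791^2) = 178.114

178.114


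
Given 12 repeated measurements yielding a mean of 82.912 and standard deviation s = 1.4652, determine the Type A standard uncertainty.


The standard uncertainty for Type A evaluation is u = s / sqrt(n).
u = 1.4652 / sqrt(12)
u = 1.4652 / 3.4641
u = 0.423

0.423


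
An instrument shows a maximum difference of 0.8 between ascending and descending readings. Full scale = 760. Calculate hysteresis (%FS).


Hysteresis = (max difference / full scale) * 100%.
H = (0.8 / 760) * 100
H = 0.105 %FS

0.105 %FS


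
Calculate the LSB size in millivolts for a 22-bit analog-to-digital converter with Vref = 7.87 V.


The resolution (LSB) of an ADC is Vref / 2^n.
LSB = 7.87 / 2^22
LSB = 7.87 / 4194304
LSB = 1.88e-06 V = 0.00187635 mV

0.00187635 mV


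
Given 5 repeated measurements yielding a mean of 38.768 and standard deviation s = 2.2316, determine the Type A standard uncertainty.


The standard uncertainty for Type A evaluation is u = s / sqrt(n).
u = 2.2316 / sqrt(5)
u = 2.2316 / 2.2361
u = 0.998

0.998


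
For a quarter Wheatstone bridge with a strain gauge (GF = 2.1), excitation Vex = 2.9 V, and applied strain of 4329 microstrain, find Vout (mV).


Quarter bridge output: Vout = (GF * epsilon * Vex) / 4.
Vout = (2.1 * 4329e-6 * 2.9) / 4
Vout = 0.02636361 / 4 V
Vout = 0.0065909 V = 6.5909 mV

6.5909 mV


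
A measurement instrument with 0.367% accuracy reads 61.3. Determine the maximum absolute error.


Absolute error = (accuracy% / 100) * reading.
Error = (0.367 / 100) * 61.3
Error = 0.00367 * 61.3
Error = 0.225

0.225


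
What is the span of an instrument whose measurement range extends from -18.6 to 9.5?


Span = upper range - lower range.
Span = 9.5 - (-18.6)
Span = 28.1

28.1


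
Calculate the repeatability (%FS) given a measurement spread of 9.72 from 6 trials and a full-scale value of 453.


Repeatability = (spread / full scale) * 100%.
R = (9.72 / 453) * 100
R = 2.146 %FS

2.146 %FS


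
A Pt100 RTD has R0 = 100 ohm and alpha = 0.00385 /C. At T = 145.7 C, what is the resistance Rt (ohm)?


The RTD equation: Rt = R0 * (1 + alpha * T).
Rt = 100 * (1 + 0.00385 * 145.7)
Rt = 100 * (1 + 0.560945)
Rt = 100 * 1.560945
Rt = 156.095 ohm

156.095 ohm


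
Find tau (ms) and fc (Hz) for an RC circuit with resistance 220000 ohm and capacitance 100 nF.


Time constant: tau = R * C.
tau = 220000 * 1.00e-07 = 0.022 s
tau = 22.0 ms
Cutoff frequency: fc = 1 / (2*pi*R*C).
fc = 1 / (2*pi*0.022) = 7.23 Hz

tau = 22.0 ms, fc = 7.23 Hz


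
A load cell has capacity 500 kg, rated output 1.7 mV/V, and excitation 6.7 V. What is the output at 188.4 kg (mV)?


Vout = rated_output * Vex * (load / capacity).
Vout = 1.7 * 6.7 * (188.4 / 500)
Vout = 1.7 * 6.7 * 0.3768
Vout = 4.292 mV

4.292 mV


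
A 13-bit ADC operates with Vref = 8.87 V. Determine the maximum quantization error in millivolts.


The maximum quantization error is +/- LSB/2.
LSB = Vref / 2^n = 8.87 / 8192 = 0.00108276 V
Max error = LSB / 2 = 0.00108276 / 2 = 0.00054138 V
Max error = 0.5414 mV

0.5414 mV


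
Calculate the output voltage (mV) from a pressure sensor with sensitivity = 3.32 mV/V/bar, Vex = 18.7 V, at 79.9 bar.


Output = sensitivity * Vex * P.
Vout = 3.32 * 18.7 * 79.9
Vout = 62.084 * 79.9
Vout = 4960.51 mV

4960.51 mV


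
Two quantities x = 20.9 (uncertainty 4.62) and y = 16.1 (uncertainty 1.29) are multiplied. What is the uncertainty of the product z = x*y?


For a product z = x*y, the relative uncertainty is:
uz/z = sqrt((ux/x)^2 + (uy/y)^2)
Relative uncertainties: ux/x = 4.62/20.9 = 0.221053
uy/y = 1.29/16.1 = 0.080124
z = 20.9 * 16.1 = 336.5
uz = 336.5 * sqrt(0.221053^2 + 0.080124^2) = 79.117

79.117


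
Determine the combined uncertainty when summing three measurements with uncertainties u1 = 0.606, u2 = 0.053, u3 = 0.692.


For a sum of independent quantities, uc = sqrt(u1^2 + u2^2 + u3^2).
uc = sqrt(0.606^2 + 0.053^2 + 0.692^2)
uc = sqrt(0.367236 + 0.002809 + 0.478864)
uc = 0.9214

0.9214


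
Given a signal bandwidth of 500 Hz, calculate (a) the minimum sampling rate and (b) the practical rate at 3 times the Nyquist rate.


By Nyquist theorem, fs_min = 2 * fmax.
fs_min = 2 * 500 = 1000 Hz
Practical rate = 3 * fs_min = 3 * 1000 = 3000 Hz

fs_min = 1000 Hz, fs_practical = 3000 Hz


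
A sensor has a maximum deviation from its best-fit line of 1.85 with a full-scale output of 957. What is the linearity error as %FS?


Linearity error = (max deviation / full scale) * 100%.
Linearity = (1.85 / 957) * 100
Linearity = 0.193 %FS

0.193 %FS


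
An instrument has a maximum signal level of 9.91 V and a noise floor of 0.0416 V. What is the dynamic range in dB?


Dynamic range = 20 * log10(Vmax / Vnoise).
DR = 20 * log10(9.91 / 0.0416)
DR = 20 * log10(238.22)
DR = 47.54 dB

47.54 dB


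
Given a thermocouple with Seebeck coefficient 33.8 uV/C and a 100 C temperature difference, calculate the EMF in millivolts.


The thermocouple output V = sensitivity * dT.
V = 33.8 uV/C * 100 C
V = 3380.0 uV
V = 3.38 mV

3.38 mV


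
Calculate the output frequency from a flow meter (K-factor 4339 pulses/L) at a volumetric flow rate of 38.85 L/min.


Frequency = K * Q / 60 (converting L/min to L/s).
f = 4339 * 38.85 / 60
f = 168570.15 / 60
f = 2809.5 Hz

2809.5 Hz


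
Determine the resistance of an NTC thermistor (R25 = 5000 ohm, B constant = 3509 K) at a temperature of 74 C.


NTC thermistor equation: Rt = R25 * exp(B * (1/T - 1/T25)).
T in Kelvin: 347.15 K, T25 = 298.15 K
1/T - 1/T25 = 1/347.15 - 1/298.15 = -0.00047342
B * (1/T - 1/T25) = 3509 * -0.00047342 = -1.6612
Rt = 5000 * exp(-1.6612) = 949.5 ohm

949.5 ohm


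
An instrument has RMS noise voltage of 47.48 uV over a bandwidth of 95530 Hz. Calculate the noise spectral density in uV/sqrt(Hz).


Noise spectral density = Vrms / sqrt(BW).
NSD = 47.48 / sqrt(95530)
NSD = 47.48 / 309.0793
NSD = 0.1536 uV/sqrt(Hz)

0.1536 uV/sqrt(Hz)


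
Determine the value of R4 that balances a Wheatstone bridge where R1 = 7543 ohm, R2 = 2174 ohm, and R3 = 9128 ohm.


At balance: R1*R4 = R2*R3, so R4 = R2*R3/R1.
R4 = 2174 * 9128 / 7543
R4 = 19844272 / 7543
R4 = 2630.82 ohm

2630.82 ohm


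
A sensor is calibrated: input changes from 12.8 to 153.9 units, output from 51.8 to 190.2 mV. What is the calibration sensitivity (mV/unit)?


Sensitivity = (y2 - y1) / (x2 - x1).
S = (190.2 - 51.8) / (153.9 - 12.8)
S = 138.4 / 141.1
S = 0.9809 mV/unit

0.9809 mV/unit


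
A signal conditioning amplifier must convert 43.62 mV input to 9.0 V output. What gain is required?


Gain = Vout / Vin (converting to same units).
G = 9.0 V / 43.62 mV
G = 9000.0 mV / 43.62 mV
G = 206.33

206.33


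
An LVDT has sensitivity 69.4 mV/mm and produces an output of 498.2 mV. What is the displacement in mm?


Displacement = Vout / sensitivity.
d = 498.2 / 69.4
d = 7.179 mm

7.179 mm


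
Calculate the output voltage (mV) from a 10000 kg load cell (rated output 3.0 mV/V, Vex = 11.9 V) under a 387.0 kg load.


Vout = rated_output * Vex * (load / capacity).
Vout = 3.0 * 11.9 * (387.0 / 10000)
Vout = 3.0 * 11.9 * 0.0387
Vout = 1.382 mV

1.382 mV


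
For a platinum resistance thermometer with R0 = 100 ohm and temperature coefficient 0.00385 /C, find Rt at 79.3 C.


The RTD equation: Rt = R0 * (1 + alpha * T).
Rt = 100 * (1 + 0.00385 * 79.3)
Rt = 100 * (1 + 0.305305)
Rt = 100 * 1.305305
Rt = 130.53 ohm

130.53 ohm


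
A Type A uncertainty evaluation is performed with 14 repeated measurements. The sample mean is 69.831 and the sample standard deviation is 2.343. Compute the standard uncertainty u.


The standard uncertainty for Type A evaluation is u = s / sqrt(n).
u = 2.343 / sqrt(14)
u = 2.343 / 3.7417
u = 0.6262

0.6262
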